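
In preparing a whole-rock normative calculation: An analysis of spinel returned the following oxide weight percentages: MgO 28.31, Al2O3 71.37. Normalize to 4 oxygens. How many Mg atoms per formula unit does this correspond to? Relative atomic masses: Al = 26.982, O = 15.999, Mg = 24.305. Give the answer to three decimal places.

1.003 Mg apfu

28.31 wt% MgO ÷ 40.304 g/mol = 0.70241 mol, giving 0.70241 Mg and 0.70241 O.
71.37 wt% Al2O3 ÷ 101.961 g/mol = 0.69997 mol, giving 1.39994 Al and 2.09991 O.
Oxygen sums to 2.80232; scaling by 4/2.80232 = 1.42739 puts the formula on 4 O.
Mg: 0.70241 × 1.42739 = 1.003 atoms per formula unit.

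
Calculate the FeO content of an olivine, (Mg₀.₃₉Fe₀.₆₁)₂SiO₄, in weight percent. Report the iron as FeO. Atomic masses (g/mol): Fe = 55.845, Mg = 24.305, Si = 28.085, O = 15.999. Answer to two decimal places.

48.92 wt%

Formula mass = 179.170 g/mol.
1.22 Fe → 1.2200 mol FeO per formula unit; M(FeO) = 71.844, so FeO mass = 87.650 g.
87.650/179.170 × 100 = 48.92 wt%.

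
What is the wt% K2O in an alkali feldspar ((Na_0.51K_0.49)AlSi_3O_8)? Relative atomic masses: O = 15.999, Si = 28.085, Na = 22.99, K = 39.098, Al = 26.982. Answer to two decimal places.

8.54 wt%

M((Na_0.51K_0.49)AlSi_3O_8) = 270.112 g/mol; M(K2O) = 94.195 g/mol.
Moles K2O per formula unit = 0.49 K ÷ 2 = 0.2450.
K2O fraction = (0.2450 × 94.195) / 270.112 = 23.078/270.112 = 0.0854.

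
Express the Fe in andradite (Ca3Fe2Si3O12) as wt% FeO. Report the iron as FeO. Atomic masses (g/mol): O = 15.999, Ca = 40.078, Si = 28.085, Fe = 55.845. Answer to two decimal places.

28.28 wt%

M(Ca3Fe2Si3O12) = 508.167 g/mol; M(FeO) = 71.844 g/mol.
Moles FeO per formula unit = 2 Fe ÷ 1 = 2.0000.
FeO fraction = (2.0000 × 71.844) / 508.167 = 143.688/508.167 = 0.2828.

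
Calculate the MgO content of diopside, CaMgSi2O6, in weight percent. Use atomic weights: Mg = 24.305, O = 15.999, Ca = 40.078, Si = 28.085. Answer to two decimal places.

18.61 wt%

Molar mass of CaMgSi2O6 = 1·40.078 + 1·24.305 + 2·28.085 + 6·15.999 = 216.547 g/mol.
Each formula unit contains 1 Mg, equivalent to 1/1 = 1.0000 mol MgO.
M(MgO) = 1×24.305 + 1×15.999 = 40.304 g/mol.
Mass of MgO per formula unit = 1.0000 × 40.304 = 40.304 g.
MgO wt% = 40.304 / 216.547 × 100 = 18.61%.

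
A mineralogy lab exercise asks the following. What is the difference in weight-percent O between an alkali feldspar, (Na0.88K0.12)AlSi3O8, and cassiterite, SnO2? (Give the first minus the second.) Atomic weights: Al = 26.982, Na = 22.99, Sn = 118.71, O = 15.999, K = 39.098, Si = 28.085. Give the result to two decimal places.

27.22 percentage points

First mineral: 127.992 g O in 264.152 g formula = 48.45 wt% O.
Second mineral: 31.998 g O in 150.708 g formula = 21.23 wt% O.
48.45% − 21.23% gives a difference of 27.22 percentage points.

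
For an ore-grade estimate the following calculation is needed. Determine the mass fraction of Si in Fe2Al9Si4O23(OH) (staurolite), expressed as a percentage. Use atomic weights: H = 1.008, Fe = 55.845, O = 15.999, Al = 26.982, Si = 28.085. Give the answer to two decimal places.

Molar mass of Fe2Al9Si4O23(OH): 2×55.845 + 9×26.982 + 4×28.085 + 24×15.999 + 1×1.008 = 851.852 g/mol.
Mass of Si per formula unit: 4 × 28.085 = 112.340 g.
Weight fraction Si = 112.340 / 851.852 = 0.1319.

13.19 mass %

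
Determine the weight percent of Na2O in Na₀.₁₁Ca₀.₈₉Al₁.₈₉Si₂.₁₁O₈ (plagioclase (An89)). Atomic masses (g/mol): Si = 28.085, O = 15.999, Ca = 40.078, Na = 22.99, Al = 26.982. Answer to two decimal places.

Molar mass of Na₀.₁₁Ca₀.₈₉Al₁.₈₉Si₂.₁₁O₈ = 0.11·22.99 + 0.89·40.078 + 1.89·26.982 + 2.11·28.085 + 8·15.999 = 276.446 g/mol.
Each formula unit contains 0.11 Na, equivalent to 0.11/2 = 0.0550 mol Na2O.
M(Na2O) = 2×22.99 + 1×15.999 = 61.979 g/mol.
Mass of Na2O per formula unit = 0.0550 × 61.979 = 3.409 g.
Na2O wt% = 3.409 / 276.446 × 100 = 1.23%.

1.23 wt%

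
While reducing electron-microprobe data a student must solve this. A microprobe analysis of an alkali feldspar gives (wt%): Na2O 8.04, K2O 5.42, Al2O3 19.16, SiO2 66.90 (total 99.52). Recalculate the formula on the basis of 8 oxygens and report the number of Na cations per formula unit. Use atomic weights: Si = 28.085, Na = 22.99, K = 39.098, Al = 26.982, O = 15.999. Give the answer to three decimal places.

8.04 wt% Na2O ÷ 61.979 g/mol = 0.12972 mol, giving 0.25944 Na and 0.12972 O.
5.42 wt% K2O ÷ 94.195 g/mol = 0.05754 mol, giving 0.11508 K and 0.05754 O.
19.16 wt% Al2O3 ÷ 101.961 g/mol = 0.18791 mol, giving 0.37582 Al and 0.56373 O.
66.90 wt% SiO2 ÷ 60.083 g/mol = 1.11346 mol, giving 1.11346 Si and 2.22692 O.
Oxygen sums to 2.97791; scaling by 8/2.97791 = 2.68645 puts the formula on 8 O.
Na: 0.25944 × 2.68645 = 0.697 atoms per formula unit.

0.697 Na apfu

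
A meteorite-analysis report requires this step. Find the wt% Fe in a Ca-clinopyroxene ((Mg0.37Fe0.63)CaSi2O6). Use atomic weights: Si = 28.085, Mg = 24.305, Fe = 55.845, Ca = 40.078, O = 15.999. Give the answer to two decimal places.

14.88 mass %

Formula mass = 0.37*24.305 + 0.63*55.845 + 1*40.078 + 2*28.085 + 6*15.999 = 236.417 g/mol, of which 35.182 g is Fe.
So Fe makes up 35.182/236.417 = 0.1488 of the mass, i.e. 14.88%.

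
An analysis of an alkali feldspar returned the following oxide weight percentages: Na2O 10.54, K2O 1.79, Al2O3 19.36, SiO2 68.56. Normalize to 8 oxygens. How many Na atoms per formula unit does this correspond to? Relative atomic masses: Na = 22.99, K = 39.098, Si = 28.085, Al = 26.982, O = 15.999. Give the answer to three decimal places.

Na2O (M=61.979): mol = 0.17006; Na = 0.34012, O = 0.17006.
K2O (M=94.195): mol = 0.01900; K = 0.03800, O = 0.01900.
Al2O3 (M=101.961): mol = 0.18988; Al = 0.37976, O = 0.56964.
SiO2 (M=60.083): mol = 1.14109; Si = 1.14109, O = 2.28218.
ΣO = 3.04088; factor = 8/ΣO = 2.63082.
Na apfu = 0.34012 × 2.63082 = 0.895.

0.895 Na apfu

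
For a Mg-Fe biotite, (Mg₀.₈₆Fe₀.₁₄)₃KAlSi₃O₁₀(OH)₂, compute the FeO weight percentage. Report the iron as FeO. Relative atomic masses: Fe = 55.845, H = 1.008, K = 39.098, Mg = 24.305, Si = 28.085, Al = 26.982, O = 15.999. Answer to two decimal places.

Molar mass of (Mg₀.₈₆Fe₀.₁₄)₃KAlSi₃O₁₀(OH)₂ = 2.58×24.305 + 0.42×55.845 + 1×39.098 + 1×26.982 + 3×28.085 + 12×15.999 + 2×1.008 = 430.501 g/mol.
Each formula unit contains 0.42 Fe, equivalent to 0.42/1 = 0.4200 mol FeO.
M(FeO) = 1×55.845 + 1×15.999 = 71.844 g/mol.
Mass of FeO per formula unit = 0.4200 × 71.844 = 30.174 g.
FeO wt% = 30.174 / 430.501 × 100 = 7.01%.

7.01 wt%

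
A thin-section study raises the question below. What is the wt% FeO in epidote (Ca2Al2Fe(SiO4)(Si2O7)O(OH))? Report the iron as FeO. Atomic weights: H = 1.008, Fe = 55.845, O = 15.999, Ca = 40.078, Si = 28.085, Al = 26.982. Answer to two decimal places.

Formula mass = 483.215 g/mol.
1 Fe → 1.0000 mol FeO per formula unit; M(FeO) = 71.844, so FeO mass = 71.844 g.
71.844/483.215 × 100 = 14.87 wt%.

14.87 wt%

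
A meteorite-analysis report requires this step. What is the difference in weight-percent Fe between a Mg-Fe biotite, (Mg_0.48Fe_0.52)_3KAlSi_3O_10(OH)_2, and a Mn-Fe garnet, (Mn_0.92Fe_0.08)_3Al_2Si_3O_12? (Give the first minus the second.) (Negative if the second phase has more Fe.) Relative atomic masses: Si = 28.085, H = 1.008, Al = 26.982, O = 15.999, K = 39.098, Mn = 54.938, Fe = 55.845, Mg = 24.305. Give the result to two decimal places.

15.97 percentage points

First mineral: 87.118 g Fe in 466.456 g formula = 18.68 wt% Fe.
Second mineral: 13.403 g Fe in 495.239 g formula = 2.71 wt% Fe.
18.68% − 2.71% gives a difference of 15.97 percentage points.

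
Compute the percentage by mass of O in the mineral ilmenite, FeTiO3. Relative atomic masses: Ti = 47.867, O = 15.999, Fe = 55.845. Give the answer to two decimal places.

31.64 mass %

Formula mass = 1×55.845 + 1×47.867 + 3×15.999 = 151.709 g/mol, of which 47.997 g is O.
So O makes up 47.997/151.709 = 0.3164 of the mass, i.e. 31.64%.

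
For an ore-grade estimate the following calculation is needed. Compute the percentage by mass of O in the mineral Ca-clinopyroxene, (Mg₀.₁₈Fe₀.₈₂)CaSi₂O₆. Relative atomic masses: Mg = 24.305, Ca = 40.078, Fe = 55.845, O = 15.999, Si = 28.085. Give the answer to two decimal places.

Molar mass of (Mg₀.₁₈Fe₀.₈₂)CaSi₂O₆: 0.18×24.305 + 0.82×55.845 + 1×40.078 + 2×28.085 + 6×15.999 = 242.410 g/mol.
Mass of O per formula unit: 6 × 15.999 = 95.994 g.
Weight fraction O = 95.994 / 242.410 = 0.3960.

39.60 mass %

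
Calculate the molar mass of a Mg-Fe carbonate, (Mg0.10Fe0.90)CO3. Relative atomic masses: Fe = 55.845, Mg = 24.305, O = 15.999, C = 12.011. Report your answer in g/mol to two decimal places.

The formula mass is the sum 0.10×24.305 + 0.90×55.845 + 1×12.011 + 3×15.999.

112.70 g/mol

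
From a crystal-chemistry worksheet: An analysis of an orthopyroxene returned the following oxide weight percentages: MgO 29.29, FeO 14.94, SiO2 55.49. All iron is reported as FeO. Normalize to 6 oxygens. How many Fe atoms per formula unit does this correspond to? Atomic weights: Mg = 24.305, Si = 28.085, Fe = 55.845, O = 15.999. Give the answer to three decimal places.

MgO: 29.29/40.304 = 0.72673 mol → 0.72673 mol Mg, 0.72673 mol O.
FeO: 14.94/71.844 = 0.20795 mol → 0.20795 mol Fe, 0.20795 mol O.
SiO2: 55.49/60.083 = 0.92356 mol → 0.92356 mol Si, 1.84712 mol O.
Total oxygen = 2.78180 mol. Normalization factor = 6/2.78180 = 2.15688.
Fe per 6 O = 0.20795 × 2.15688 = 0.449.

0.449 Fe apfu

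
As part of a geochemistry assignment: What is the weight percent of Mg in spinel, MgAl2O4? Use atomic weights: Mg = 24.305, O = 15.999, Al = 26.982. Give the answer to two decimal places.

17.08 wt%

Formula mass = 1·24.305 + 2·26.982 + 4·15.999 = 142.265 g/mol, of which 24.305 g is Mg.
So Mg makes up 24.305/142.265 = 0.1708 of the mass, i.e. 17.08%.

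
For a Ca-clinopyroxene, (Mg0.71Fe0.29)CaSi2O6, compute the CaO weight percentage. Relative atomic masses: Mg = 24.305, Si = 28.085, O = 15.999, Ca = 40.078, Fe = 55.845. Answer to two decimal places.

Molar mass of (Mg0.71Fe0.29)CaSi2O6 = 0.71×24.305 + 0.29×55.845 + 1×40.078 + 2×28.085 + 6×15.999 = 225.694 g/mol.
Each formula unit contains 1 Ca, equivalent to 1/1 = 1.0000 mol CaO.
M(CaO) = 1×40.078 + 1×15.999 = 56.077 g/mol.
Mass of CaO per formula unit = 1.0000 × 56.077 = 56.077 g.
CaO wt% = 56.077 / 225.694 × 100 = 24.85%.

24.85 wt%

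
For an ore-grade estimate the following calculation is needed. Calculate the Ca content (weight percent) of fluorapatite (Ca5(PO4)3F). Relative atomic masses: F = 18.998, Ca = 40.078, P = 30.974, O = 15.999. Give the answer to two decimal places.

Formula mass = 5×40.078 + 3×30.974 + 12×15.999 + 1×18.998 = 504.298 g/mol, of which 200.390 g is Ca.
So Ca makes up 200.390/504.298 = 0.3974 of the mass, i.e. 39.74%.

39.74 weight percent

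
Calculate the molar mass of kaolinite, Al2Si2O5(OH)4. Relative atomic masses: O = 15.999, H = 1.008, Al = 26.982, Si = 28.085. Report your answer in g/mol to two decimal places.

258.16 g/mol

The formula mass is the sum 2×26.982 + 2×28.085 + 9×15.999 + 4×1.008.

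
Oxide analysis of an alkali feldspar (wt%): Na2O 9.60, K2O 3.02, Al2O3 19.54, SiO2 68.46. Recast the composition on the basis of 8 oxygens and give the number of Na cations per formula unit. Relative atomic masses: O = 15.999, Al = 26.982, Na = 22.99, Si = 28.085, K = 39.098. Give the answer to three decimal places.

0.815 Na apfu

9.60 wt% Na2O ÷ 61.979 g/mol = 0.15489 mol, giving 0.30978 Na and 0.15489 O.
3.02 wt% K2O ÷ 94.195 g/mol = 0.03206 mol, giving 0.06412 K and 0.03206 O.
19.54 wt% Al2O3 ÷ 101.961 g/mol = 0.19164 mol, giving 0.38328 Al and 0.57492 O.
68.46 wt% SiO2 ÷ 60.083 g/mol = 1.13942 mol, giving 1.13942 Si and 2.27884 O.
Oxygen sums to 3.04071; scaling by 8/3.04071 = 2.63096 puts the formula on 8 O.
Na: 0.30978 × 2.63096 = 0.815 atoms per formula unit.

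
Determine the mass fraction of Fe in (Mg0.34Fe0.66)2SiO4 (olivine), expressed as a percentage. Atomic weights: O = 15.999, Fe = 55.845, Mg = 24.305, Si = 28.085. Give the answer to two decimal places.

40.43 mass %

Formula mass = 0.68*24.305 + 1.32*55.845 + 1*28.085 + 4*15.999 = 182.324 g/mol, of which 73.715 g is Fe.
So Fe makes up 73.715/182.324 = 0.4043 of the mass, i.e. 40.43%.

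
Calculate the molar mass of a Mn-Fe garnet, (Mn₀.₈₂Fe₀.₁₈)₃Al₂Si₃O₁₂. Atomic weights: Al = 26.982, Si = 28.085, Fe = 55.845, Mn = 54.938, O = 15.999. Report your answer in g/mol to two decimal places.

The formula mass is the sum 2.46·54.938 + 0.54·55.845 + 2·26.982 + 3·28.085 + 12·15.999.

495.51 g/mol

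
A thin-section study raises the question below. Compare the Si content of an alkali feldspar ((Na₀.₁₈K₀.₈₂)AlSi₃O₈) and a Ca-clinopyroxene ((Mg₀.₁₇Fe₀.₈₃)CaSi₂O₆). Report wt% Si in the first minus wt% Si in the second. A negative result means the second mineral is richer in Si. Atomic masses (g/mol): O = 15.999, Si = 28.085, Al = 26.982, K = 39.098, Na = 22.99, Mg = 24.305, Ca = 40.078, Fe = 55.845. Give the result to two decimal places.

First mineral: 84.255 g Si in 275.428 g formula = 30.59 wt% Si.
Second mineral: 56.170 g Si in 242.725 g formula = 23.14 wt% Si.
30.59% − 23.14% gives a difference of 7.45 percentage points.

7.45 percentage points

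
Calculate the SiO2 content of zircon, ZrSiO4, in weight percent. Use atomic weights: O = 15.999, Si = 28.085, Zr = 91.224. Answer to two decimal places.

M(ZrSiO4) = 183.305 g/mol; M(SiO2) = 60.083 g/mol.
Moles SiO2 per formula unit = 1 Si ÷ 1 = 1.0000.
SiO2 fraction = (1.0000 × 60.083) / 183.305 = 60.083/183.305 = 0.3278.

32.78 wt%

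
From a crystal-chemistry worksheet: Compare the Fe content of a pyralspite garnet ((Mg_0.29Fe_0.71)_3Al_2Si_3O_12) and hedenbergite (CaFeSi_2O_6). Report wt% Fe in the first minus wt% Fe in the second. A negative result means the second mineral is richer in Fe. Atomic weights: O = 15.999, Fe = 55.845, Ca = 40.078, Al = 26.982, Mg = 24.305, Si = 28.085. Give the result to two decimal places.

2.78 percentage points

M((Mg_0.29Fe_0.71)_3Al_2Si_3O_12) = 470.302 g/mol, so wt% Fe = 118.950/470.302 × 100 = 25.29%.
M(CaFeSi_2O_6) = 248.087 g/mol, so wt% Fe = 55.845/248.087 × 100 = 22.51%.
25.29 − 22.51 = 2.78 pp.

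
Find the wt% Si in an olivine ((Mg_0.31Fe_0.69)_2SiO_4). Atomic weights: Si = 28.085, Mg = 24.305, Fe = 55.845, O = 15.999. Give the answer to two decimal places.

15.25 weight percent

Molar mass of (Mg_0.31Fe_0.69)_2SiO_4: 0.62*24.305 + 1.38*55.845 + 1*28.085 + 4*15.999 = 184.216 g/mol.
Mass of Si per formula unit: 1 × 28.085 = 28.085 g.
Weight fraction Si = 28.085 / 184.216 = 0.1525.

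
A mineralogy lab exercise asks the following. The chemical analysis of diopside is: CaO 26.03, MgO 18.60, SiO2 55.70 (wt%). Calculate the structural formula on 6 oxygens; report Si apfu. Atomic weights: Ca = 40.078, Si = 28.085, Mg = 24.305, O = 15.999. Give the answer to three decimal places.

CaO: 26.03/56.077 = 0.46418 mol → 0.46418 mol Ca, 0.46418 mol O.
MgO: 18.60/40.304 = 0.46149 mol → 0.46149 mol Mg, 0.46149 mol O.
SiO2: 55.70/60.083 = 0.92705 mol → 0.92705 mol Si, 1.85410 mol O.
Total oxygen = 2.77977 mol. Normalization factor = 6/2.77977 = 2.15845.
Si per 6 O = 0.92705 × 2.15845 = 2.001.

2.001 Si apfu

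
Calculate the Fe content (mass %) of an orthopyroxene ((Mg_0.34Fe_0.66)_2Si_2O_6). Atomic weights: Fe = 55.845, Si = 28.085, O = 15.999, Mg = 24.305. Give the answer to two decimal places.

Formula mass = 0.68×24.305 + 1.32×55.845 + 2×28.085 + 6×15.999 = 242.407 g/mol, of which 73.715 g is Fe.
So Fe makes up 73.715/242.407 = 0.3041 of the mass, i.e. 30.41%.

30.41 mass %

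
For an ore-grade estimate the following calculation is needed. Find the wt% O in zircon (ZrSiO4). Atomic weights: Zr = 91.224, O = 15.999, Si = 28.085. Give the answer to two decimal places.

Molar mass of ZrSiO4: 1×91.224 + 1×28.085 + 4×15.999 = 183.305 g/mol.
Mass of O per formula unit: 4 × 15.999 = 63.996 g.
Weight fraction O = 63.996 / 183.305 = 0.3491.

34.91 mass %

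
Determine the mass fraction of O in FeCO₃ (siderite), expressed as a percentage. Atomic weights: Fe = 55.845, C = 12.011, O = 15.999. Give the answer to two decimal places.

41.43 wt%

Molar mass of FeCO₃: 1×55.845 + 1×12.011 + 3×15.999 = 115.853 g/mol.
Mass of O per formula unit: 3 × 15.999 = 47.997 g.
Weight fraction O = 47.997 / 115.853 = 0.4143.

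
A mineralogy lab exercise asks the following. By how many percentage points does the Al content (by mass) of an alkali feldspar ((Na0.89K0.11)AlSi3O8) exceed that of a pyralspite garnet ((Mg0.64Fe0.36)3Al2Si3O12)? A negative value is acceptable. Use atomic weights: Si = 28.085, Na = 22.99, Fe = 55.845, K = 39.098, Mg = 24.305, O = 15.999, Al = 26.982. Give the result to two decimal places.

-2.12 percentage points

First mineral: 26.982 g Al in 263.991 g formula = 10.22 wt% Al.
Second mineral: 53.964 g Al in 437.185 g formula = 12.34 wt% Al.
10.22% − 12.34% gives a difference of -2.12 percentage points.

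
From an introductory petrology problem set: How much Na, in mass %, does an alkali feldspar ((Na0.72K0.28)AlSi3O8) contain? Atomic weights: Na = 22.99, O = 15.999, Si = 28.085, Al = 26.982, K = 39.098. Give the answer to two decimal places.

Formula mass = 0.72×22.99 + 0.28×39.098 + 1×26.982 + 3×28.085 + 8×15.999 = 266.729 g/mol, of which 16.553 g is Na.
So Na makes up 16.553/266.729 = 0.0621 of the mass, i.e. 6.21%.

6.21 mass %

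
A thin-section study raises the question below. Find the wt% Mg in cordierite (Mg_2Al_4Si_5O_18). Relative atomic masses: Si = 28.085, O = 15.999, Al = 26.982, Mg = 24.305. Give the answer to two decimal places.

Molar mass of Mg_2Al_4Si_5O_18: 2×24.305 + 4×26.982 + 5×28.085 + 18×15.999 = 584.945 g/mol.
Mass of Mg per formula unit: 2 × 24.305 = 48.610 g.
Weight fraction Mg = 48.610 / 584.945 = 0.0831.

8.31 mass %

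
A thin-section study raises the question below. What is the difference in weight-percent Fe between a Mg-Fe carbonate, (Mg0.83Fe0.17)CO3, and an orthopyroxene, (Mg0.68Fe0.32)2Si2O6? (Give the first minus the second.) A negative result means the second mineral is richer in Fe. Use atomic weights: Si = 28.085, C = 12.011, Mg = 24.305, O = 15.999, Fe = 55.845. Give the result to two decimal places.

First mineral: 9.494 g Fe in 89.675 g formula = 10.59 wt% Fe.
Second mineral: 35.741 g Fe in 220.960 g formula = 16.18 wt% Fe.
10.59% − 16.18% gives a difference of -5.59 percentage points.

-5.59 percentage points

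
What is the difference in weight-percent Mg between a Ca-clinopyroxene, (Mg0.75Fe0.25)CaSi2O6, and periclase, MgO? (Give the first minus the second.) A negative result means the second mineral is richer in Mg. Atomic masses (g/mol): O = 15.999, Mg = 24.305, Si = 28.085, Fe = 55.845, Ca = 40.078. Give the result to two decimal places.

M((Mg0.75Fe0.25)CaSi2O6) = 224.432 g/mol, so wt% Mg = 18.229/224.432 × 100 = 8.12%.
M(MgO) = 40.304 g/mol, so wt% Mg = 24.305/40.304 × 100 = 60.30%.
8.12 − 60.30 = -52.18 pp.

-52.18 percentage points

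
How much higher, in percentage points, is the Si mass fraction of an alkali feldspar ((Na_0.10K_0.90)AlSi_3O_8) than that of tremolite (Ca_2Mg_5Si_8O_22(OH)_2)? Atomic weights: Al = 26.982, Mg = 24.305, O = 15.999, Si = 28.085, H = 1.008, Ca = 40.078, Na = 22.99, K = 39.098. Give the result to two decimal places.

2.79 percentage points

Si in (Na_0.10K_0.90)AlSi_3O_8: molar mass 276.716 g/mol; 3×28.085 = 84.255 g → 30.45 wt%.
Si in Ca_2Mg_5Si_8O_22(OH)_2: molar mass 812.353 g/mol; 8×28.085 = 224.680 g → 27.66 wt%.
Difference = 30.45 − 27.66 = 2.79 percentage points.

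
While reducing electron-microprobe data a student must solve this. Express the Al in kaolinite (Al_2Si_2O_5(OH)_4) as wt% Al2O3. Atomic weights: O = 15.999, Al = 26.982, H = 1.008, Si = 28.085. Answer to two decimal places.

39.50 wt%

Molar mass of Al_2Si_2O_5(OH)_4 = 2*26.982 + 2*28.085 + 9*15.999 + 4*1.008 = 258.157 g/mol.
Each formula unit contains 2 Al, equivalent to 2/2 = 1.0000 mol Al2O3.
M(Al2O3) = 2×26.982 + 3×15.999 = 101.961 g/mol.
Mass of Al2O3 per formula unit = 1.0000 × 101.961 = 101.961 g.
Al2O3 wt% = 101.961 / 258.157 × 100 = 39.50%.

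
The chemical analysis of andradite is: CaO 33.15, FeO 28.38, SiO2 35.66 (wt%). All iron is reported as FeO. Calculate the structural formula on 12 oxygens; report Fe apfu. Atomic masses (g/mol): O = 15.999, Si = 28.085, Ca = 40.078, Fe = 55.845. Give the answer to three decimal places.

2.181 Fe apfu

33.15 wt% CaO ÷ 56.077 g/mol = 0.59115 mol, giving 0.59115 Ca and 0.59115 O.
28.38 wt% FeO ÷ 71.844 g/mol = 0.39502 mol, giving 0.39502 Fe and 0.39502 O.
35.66 wt% SiO2 ÷ 60.083 g/mol = 0.59351 mol, giving 0.59351 Si and 1.18702 O.
Oxygen sums to 2.17319; scaling by 12/2.17319 = 5.52184 puts the formula on 12 O.
Fe: 0.39502 × 5.52184 = 2.181 atoms per formula unit.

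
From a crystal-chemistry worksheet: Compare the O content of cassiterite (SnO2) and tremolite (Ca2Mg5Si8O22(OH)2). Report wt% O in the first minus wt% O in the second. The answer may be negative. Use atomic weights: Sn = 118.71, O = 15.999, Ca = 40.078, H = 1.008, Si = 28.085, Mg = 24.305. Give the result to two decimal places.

M(SnO2) = 150.708 g/mol, so wt% O = 31.998/150.708 × 100 = 21.23%.
M(Ca2Mg5Si8O22(OH)2) = 812.353 g/mol, so wt% O = 383.976/812.353 × 100 = 47.27%.
21.23 − 47.27 = -26.04 pp.

-26.04 percentage points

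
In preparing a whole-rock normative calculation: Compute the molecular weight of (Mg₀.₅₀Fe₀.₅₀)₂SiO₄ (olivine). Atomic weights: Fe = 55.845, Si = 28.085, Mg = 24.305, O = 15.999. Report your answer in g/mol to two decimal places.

172.23 g/mol

The formula mass is the sum 1·24.305 + 1·55.845 + 1·28.085 + 4·15.999.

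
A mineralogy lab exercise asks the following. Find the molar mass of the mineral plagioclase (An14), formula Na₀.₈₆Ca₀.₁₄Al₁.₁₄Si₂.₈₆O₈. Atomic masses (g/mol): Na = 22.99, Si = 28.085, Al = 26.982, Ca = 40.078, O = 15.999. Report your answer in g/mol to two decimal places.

The formula mass is the sum 0.86(22.99) + 0.14(40.078) + 1.14(26.982) + 2.86(28.085) + 8(15.999).

264.46 g/mol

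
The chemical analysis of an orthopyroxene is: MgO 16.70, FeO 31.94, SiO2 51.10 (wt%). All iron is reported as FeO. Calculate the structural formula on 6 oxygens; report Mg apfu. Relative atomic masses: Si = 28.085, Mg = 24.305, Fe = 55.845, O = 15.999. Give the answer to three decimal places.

0.971 Mg apfu

MgO: 16.70/40.304 = 0.41435 mol → 0.41435 mol Mg, 0.41435 mol O.
FeO: 31.94/71.844 = 0.44457 mol → 0.44457 mol Fe, 0.44457 mol O.
SiO2: 51.10/60.083 = 0.85049 mol → 0.85049 mol Si, 1.70098 mol O.
Total oxygen = 2.55990 mol. Normalization factor = 6/2.55990 = 2.34384.
Mg per 6 O = 0.41435 × 2.34384 = 0.971.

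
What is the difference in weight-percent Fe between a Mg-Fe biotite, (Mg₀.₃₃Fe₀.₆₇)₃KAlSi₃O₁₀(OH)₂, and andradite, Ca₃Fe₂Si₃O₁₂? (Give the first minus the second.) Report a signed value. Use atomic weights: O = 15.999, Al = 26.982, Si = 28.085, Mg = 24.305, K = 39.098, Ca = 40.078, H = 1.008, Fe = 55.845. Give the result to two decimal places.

M((Mg₀.₃₃Fe₀.₆₇)₃KAlSi₃O₁₀(OH)₂) = 480.649 g/mol, so wt% Fe = 112.248/480.649 × 100 = 23.35%.
M(Ca₃Fe₂Si₃O₁₂) = 508.167 g/mol, so wt% Fe = 111.690/508.167 × 100 = 21.98%.
23.35 − 21.98 = 1.37 pp.

1.37 percentage points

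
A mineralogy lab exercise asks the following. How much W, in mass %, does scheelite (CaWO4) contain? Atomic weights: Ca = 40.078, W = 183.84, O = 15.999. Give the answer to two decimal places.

63.85 mass %

Molar mass of CaWO4: 1*40.078 + 1*183.84 + 4*15.999 = 287.914 g/mol.
Mass of W per formula unit: 1 × 183.84 = 183.840 g.
Weight fraction W = 183.840 / 287.914 = 0.6385.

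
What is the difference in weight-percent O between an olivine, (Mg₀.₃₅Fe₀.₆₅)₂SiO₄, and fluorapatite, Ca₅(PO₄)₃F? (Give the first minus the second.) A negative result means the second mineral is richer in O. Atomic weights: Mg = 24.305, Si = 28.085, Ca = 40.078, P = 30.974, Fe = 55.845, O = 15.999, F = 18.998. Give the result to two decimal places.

-2.85 percentage points

O in (Mg₀.₃₅Fe₀.₆₅)₂SiO₄: molar mass 181.693 g/mol; 4×15.999 = 63.996 g → 35.22 wt%.
O in Ca₅(PO₄)₃F: molar mass 504.298 g/mol; 12×15.999 = 191.988 g → 38.07 wt%.
Difference = 35.22 − 38.07 = -2.85 percentage points.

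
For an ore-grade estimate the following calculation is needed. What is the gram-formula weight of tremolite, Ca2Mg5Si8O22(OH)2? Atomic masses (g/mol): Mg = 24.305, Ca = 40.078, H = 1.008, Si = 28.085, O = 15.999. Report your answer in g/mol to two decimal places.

Ca: 2 × 40.078 = 80.1560
Mg: 5 × 24.305 = 121.5250
Si: 8 × 28.085 = 224.6800
O: 24 × 15.999 = 383.9760
H: 2 × 1.008 = 2.0160
Summing the contributions gives the formula mass.

812.35 g/mol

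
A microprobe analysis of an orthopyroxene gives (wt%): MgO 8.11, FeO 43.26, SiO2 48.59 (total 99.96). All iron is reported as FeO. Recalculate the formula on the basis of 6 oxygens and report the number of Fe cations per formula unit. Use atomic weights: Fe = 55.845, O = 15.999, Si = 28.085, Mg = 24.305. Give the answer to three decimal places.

MgO: 8.11/40.304 = 0.20122 mol → 0.20122 mol Mg, 0.20122 mol O.
FeO: 43.26/71.844 = 0.60214 mol → 0.60214 mol Fe, 0.60214 mol O.
SiO2: 48.59/60.083 = 0.80871 mol → 0.80871 mol Si, 1.61742 mol O.
Total oxygen = 2.42078 mol. Normalization factor = 6/2.42078 = 2.47854.
Fe per 6 O = 0.60214 × 2.47854 = 1.492.

1.492 Fe apfu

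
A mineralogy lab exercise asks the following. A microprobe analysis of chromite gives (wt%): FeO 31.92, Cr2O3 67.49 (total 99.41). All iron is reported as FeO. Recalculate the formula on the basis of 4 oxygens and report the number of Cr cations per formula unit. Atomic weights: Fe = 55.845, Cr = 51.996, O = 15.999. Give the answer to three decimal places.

FeO (M=71.844): mol = 0.44430; Fe = 0.44430, O = 0.44430.
Cr2O3 (M=151.989): mol = 0.44405; Cr = 0.88810, O = 1.33215.
ΣO = 1.77645; factor = 4/ΣO = 2.25168.
Cr apfu = 0.88810 × 2.25168 = 2.000.

2.000 Cr apfu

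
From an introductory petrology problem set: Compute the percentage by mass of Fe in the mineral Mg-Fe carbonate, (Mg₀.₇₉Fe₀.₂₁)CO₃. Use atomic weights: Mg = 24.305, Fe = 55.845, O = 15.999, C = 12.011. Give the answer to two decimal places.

M((Mg₀.₇₉Fe₀.₂₁)CO₃) = 90.936 g/mol.
Fe contributes 0.21 × 55.845 = 11.727 g per mole.
11.727/90.936 = 0.1290 → 12.90%.

12.90 wt%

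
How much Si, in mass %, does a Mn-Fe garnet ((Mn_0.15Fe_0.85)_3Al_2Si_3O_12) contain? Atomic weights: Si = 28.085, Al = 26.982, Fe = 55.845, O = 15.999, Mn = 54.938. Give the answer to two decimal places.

Molar mass of (Mn_0.15Fe_0.85)_3Al_2Si_3O_12: 0.45·54.938 + 2.55·55.845 + 2·26.982 + 3·28.085 + 12·15.999 = 497.334 g/mol.
Mass of Si per formula unit: 3 × 28.085 = 84.255 g.
Weight fraction Si = 84.255 / 497.334 = 0.1694.

16.94 mass %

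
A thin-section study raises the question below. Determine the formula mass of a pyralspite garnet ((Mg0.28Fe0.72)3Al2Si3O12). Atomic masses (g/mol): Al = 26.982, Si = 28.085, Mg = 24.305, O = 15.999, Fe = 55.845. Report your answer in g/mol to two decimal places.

471.25 g/mol

Mg: 0.84 × 24.305 = 20.4162
Fe: 2.16 × 55.845 = 120.6252
Al: 2 × 26.982 = 53.9640
Si: 3 × 28.085 = 84.2550
O: 12 × 15.999 = 191.9880
Summing the contributions gives the formula mass.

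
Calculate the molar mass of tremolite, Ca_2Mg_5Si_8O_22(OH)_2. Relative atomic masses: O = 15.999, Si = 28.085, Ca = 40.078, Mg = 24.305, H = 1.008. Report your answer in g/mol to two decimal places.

812.35 g/mol

The formula mass is the sum 2*40.078 + 5*24.305 + 8*28.085 + 24*15.999 + 2*1.008.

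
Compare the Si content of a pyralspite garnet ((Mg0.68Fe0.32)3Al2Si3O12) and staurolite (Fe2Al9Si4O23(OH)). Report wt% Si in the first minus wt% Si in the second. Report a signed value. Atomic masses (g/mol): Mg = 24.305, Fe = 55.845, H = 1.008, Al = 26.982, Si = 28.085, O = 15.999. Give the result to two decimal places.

6.25 percentage points

First mineral: 84.255 g Si in 433.400 g formula = 19.44 wt% Si.
Second mineral: 112.340 g Si in 851.852 g formula = 13.19 wt% Si.
19.44% − 13.19% gives a difference of 6.25 percentage points.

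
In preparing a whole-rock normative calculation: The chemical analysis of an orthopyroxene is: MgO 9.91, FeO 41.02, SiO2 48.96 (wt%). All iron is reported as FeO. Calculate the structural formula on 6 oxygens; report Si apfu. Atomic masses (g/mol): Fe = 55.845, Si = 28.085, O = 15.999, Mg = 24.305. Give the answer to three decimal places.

MgO (M=40.304): mol = 0.24588; Mg = 0.24588, O = 0.24588.
FeO (M=71.844): mol = 0.57096; Fe = 0.57096, O = 0.57096.
SiO2 (M=60.083): mol = 0.81487; Si = 0.81487, O = 1.62974.
ΣO = 2.44658; factor = 6/ΣO = 2.45240.
Si apfu = 0.81487 × 2.45240 = 1.998.

1.998 Si apfu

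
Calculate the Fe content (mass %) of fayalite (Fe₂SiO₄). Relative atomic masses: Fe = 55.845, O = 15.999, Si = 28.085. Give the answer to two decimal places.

Formula mass = 2×55.845 + 1×28.085 + 4×15.999 = 203.771 g/mol, of which 111.690 g is Fe.
So Fe makes up 111.690/203.771 = 0.5481 of the mass, i.e. 54.81%.

54.81 mass %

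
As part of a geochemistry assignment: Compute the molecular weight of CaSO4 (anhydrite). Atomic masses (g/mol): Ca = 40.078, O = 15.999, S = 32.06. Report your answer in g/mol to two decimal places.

Ca: 1 × 40.078 = 40.0780
S: 1 × 32.06 = 32.0600
O: 4 × 15.999 = 63.9960
Summing the contributions gives the formula mass.

136.13 g/mol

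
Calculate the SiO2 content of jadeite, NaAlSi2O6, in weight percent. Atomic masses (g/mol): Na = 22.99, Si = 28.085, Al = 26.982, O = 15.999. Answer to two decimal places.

Formula mass = 202.136 g/mol.
2 Si → 2.0000 mol SiO2 per formula unit; M(SiO2) = 60.083, so SiO2 mass = 120.166 g.
120.166/202.136 × 100 = 59.45 wt%.

59.45 wt%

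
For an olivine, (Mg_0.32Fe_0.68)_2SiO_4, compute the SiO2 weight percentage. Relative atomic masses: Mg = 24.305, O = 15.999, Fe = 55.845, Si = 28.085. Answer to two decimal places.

Molar mass of (Mg_0.32Fe_0.68)_2SiO_4 = 0.64·24.305 + 1.36·55.845 + 1·28.085 + 4·15.999 = 183.585 g/mol.
Each formula unit contains 1 Si, equivalent to 1/1 = 1.0000 mol SiO2.
M(SiO2) = 1×28.085 + 2×15.999 = 60.083 g/mol.
Mass of SiO2 per formula unit = 1.0000 × 60.083 = 60.083 g.
SiO2 wt% = 60.083 / 183.585 × 100 = 32.73%.

32.73 wt%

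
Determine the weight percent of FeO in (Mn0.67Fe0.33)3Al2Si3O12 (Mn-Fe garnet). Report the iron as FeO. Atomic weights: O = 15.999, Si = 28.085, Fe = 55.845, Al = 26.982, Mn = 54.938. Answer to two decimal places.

14.34 wt%

Formula mass = 495.919 g/mol.
0.99 Fe → 0.9900 mol FeO per formula unit; M(FeO) = 71.844, so FeO mass = 71.126 g.
71.126/495.919 × 100 = 14.34 wt%.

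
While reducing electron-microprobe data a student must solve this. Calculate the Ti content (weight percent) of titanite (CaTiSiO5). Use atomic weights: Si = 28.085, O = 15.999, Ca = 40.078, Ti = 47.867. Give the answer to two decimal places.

24.42 weight percent

M(CaTiSiO5) = 196.025 g/mol.
Ti contributes 1 × 47.867 = 47.867 g per mole.
47.867/196.025 = 0.2442 → 24.42%.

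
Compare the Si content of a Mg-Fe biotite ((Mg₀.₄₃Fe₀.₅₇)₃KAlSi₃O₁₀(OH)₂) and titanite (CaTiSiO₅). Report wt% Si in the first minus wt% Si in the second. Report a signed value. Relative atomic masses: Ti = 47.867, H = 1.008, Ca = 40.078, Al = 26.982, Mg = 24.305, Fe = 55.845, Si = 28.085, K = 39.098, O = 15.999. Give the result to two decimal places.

3.55 percentage points

First mineral: 84.255 g Si in 471.187 g formula = 17.88 wt% Si.
Second mineral: 28.085 g Si in 196.025 g formula = 14.33 wt% Si.
17.88% − 14.33% gives a difference of 3.55 percentage points.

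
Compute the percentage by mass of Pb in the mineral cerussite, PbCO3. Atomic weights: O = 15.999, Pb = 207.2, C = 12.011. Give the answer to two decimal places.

Molar mass of PbCO3: 1·207.2 + 1·12.011 + 3·15.999 = 267.208 g/mol.
Mass of Pb per formula unit: 1 × 207.2 = 207.200 g.
Weight fraction Pb = 207.200 / 267.208 = 0.7754.

77.54 weight percent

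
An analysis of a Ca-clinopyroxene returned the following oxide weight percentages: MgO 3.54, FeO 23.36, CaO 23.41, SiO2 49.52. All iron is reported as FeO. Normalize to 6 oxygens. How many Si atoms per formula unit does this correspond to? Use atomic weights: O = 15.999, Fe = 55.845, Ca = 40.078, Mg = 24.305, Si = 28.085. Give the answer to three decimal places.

1.995 Si apfu

MgO: 3.54/40.304 = 0.08783 mol → 0.08783 mol Mg, 0.08783 mol O.
FeO: 23.36/71.844 = 0.32515 mol → 0.32515 mol Fe, 0.32515 mol O.
CaO: 23.41/56.077 = 0.41746 mol → 0.41746 mol Ca, 0.41746 mol O.
SiO2: 49.52/60.083 = 0.82419 mol → 0.82419 mol Si, 1.64838 mol O.
Total oxygen = 2.47882 mol. Normalization factor = 6/2.47882 = 2.42051.
Si per 6 O = 0.82419 × 2.42051 = 1.995.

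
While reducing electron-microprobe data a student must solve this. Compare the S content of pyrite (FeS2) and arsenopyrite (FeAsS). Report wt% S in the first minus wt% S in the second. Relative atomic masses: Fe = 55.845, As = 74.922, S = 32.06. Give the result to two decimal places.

33.76 percentage points

M(FeS2) = 119.965 g/mol, so wt% S = 64.120/119.965 × 100 = 53.45%.
M(FeAsS) = 162.827 g/mol, so wt% S = 32.060/162.827 × 100 = 19.69%.
53.45 − 19.69 = 33.76 pp.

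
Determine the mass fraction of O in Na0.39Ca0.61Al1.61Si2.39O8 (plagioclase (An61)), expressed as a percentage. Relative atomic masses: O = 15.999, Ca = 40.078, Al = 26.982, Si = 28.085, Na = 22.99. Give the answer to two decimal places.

Formula mass = 0.39·22.99 + 0.61·40.078 + 1.61·26.982 + 2.39·28.085 + 8·15.999 = 271.970 g/mol, of which 127.992 g is O.
So O makes up 127.992/271.970 = 0.4706 of the mass, i.e. 47.06%.

47.06 wt%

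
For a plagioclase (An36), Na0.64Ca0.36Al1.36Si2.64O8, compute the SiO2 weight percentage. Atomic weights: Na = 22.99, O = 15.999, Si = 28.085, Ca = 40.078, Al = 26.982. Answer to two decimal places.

Molar mass of Na0.64Ca0.36Al1.36Si2.64O8 = 0.64×22.99 + 0.36×40.078 + 1.36×26.982 + 2.64×28.085 + 8×15.999 = 267.974 g/mol.
Each formula unit contains 2.64 Si, equivalent to 2.64/1 = 2.6400 mol SiO2.
M(SiO2) = 1×28.085 + 2×15.999 = 60.083 g/mol.
Mass of SiO2 per formula unit = 2.6400 × 60.083 = 158.619 g.
SiO2 wt% = 158.619 / 267.974 × 100 = 59.19%.

59.19 wt%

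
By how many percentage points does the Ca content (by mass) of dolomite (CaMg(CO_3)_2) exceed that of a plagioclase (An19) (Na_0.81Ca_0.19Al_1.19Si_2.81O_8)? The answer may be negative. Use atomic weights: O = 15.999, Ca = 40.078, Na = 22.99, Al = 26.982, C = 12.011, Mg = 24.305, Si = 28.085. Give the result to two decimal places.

18.86 percentage points

M(CaMg(CO_3)_2) = 184.399 g/mol, so wt% Ca = 40.078/184.399 × 100 = 21.73%.
M(Na_0.81Ca_0.19Al_1.19Si_2.81O_8) = 265.256 g/mol, so wt% Ca = 7.615/265.256 × 100 = 2.87%.
21.73 − 2.87 = 18.86 pp.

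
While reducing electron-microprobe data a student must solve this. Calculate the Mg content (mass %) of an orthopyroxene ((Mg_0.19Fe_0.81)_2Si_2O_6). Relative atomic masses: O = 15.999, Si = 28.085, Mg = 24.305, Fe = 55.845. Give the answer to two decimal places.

Molar mass of (Mg_0.19Fe_0.81)_2Si_2O_6: 0.38×24.305 + 1.62×55.845 + 2×28.085 + 6×15.999 = 251.869 g/mol.
Mass of Mg per formula unit: 0.38 × 24.305 = 9.236 g.
Weight fraction Mg = 9.236 / 251.869 = 0.0367.

3.67 mass %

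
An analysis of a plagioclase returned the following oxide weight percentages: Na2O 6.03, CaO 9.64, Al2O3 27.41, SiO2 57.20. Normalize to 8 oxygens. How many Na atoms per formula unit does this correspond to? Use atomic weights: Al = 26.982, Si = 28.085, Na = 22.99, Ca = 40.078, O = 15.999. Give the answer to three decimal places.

Na2O: 6.03/61.979 = 0.09729 mol → 0.19458 mol Na, 0.09729 mol O.
CaO: 9.64/56.077 = 0.17191 mol → 0.17191 mol Ca, 0.17191 mol O.
Al2O3: 27.41/101.961 = 0.26883 mol → 0.53766 mol Al, 0.80649 mol O.
SiO2: 57.20/60.083 = 0.95202 mol → 0.95202 mol Si, 1.90404 mol O.
Total oxygen = 2.97973 mol. Normalization factor = 8/2.97973 = 2.68481.
Na per 8 O = 0.19458 × 2.68481 = 0.522.

0.522 Na apfu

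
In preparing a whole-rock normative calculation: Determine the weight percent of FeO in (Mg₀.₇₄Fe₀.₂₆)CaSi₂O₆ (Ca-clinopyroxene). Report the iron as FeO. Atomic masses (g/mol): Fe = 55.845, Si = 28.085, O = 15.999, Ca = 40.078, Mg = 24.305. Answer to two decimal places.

M((Mg₀.₇₄Fe₀.₂₆)CaSi₂O₆) = 224.747 g/mol; M(FeO) = 71.844 g/mol.
Moles FeO per formula unit = 0.26 Fe ÷ 1 = 0.2600.
FeO fraction = (0.2600 × 71.844) / 224.747 = 18.679/224.747 = 0.0831.

8.31 wt%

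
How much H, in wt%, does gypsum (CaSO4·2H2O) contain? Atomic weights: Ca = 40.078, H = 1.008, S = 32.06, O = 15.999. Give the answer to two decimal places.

2.34 wt%

M(CaSO4·2H2O) = 172.164 g/mol.
H contributes 4 × 1.008 = 4.032 g per mole.
4.032/172.164 = 0.0234 → 2.34%.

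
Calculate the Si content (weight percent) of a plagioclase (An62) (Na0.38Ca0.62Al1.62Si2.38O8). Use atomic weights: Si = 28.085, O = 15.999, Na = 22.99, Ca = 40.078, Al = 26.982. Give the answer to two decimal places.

Formula mass = 0.38·22.99 + 0.62·40.078 + 1.62·26.982 + 2.38·28.085 + 8·15.999 = 272.130 g/mol, of which 66.842 g is Si.
So Si makes up 66.842/272.130 = 0.2456 of the mass, i.e. 24.56%.

24.56 weight percent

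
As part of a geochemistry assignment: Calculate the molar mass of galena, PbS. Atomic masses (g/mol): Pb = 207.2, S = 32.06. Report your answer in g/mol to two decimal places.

Pb: 1 × 207.2 = 207.2000
S: 1 × 32.06 = 32.0600
Summing the contributions gives the formula mass.

239.26 g/mol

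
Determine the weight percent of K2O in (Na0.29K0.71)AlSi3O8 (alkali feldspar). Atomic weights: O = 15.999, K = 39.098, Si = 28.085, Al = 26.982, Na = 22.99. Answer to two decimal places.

12.22 wt%

M((Na0.29K0.71)AlSi3O8) = 273.656 g/mol; M(K2O) = 94.195 g/mol.
Moles K2O per formula unit = 0.71 K ÷ 2 = 0.3550.
K2O fraction = (0.3550 × 94.195) / 273.656 = 33.439/273.656 = 0.1222.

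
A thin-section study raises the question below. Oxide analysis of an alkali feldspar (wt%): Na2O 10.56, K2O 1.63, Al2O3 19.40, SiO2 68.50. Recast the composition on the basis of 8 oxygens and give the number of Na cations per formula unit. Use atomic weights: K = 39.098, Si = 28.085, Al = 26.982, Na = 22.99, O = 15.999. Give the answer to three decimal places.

0.897 Na apfu

10.56 wt% Na2O ÷ 61.979 g/mol = 0.17038 mol, giving 0.34076 Na and 0.17038 O.
1.63 wt% K2O ÷ 94.195 g/mol = 0.01730 mol, giving 0.03460 K and 0.01730 O.
19.40 wt% Al2O3 ÷ 101.961 g/mol = 0.19027 mol, giving 0.38054 Al and 0.57081 O.
68.50 wt% SiO2 ÷ 60.083 g/mol = 1.14009 mol, giving 1.14009 Si and 2.28018 O.
Oxygen sums to 3.03867; scaling by 8/3.03867 = 2.63273 puts the formula on 8 O.
Na: 0.34076 × 2.63273 = 0.897 atoms per formula unit.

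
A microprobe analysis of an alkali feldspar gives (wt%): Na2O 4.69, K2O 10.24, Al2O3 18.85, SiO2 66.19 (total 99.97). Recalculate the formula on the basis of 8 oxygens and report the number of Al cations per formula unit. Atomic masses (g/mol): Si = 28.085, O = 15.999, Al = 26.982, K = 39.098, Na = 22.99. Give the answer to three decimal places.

Na2O: 4.69/61.979 = 0.07567 mol → 0.15134 mol Na, 0.07567 mol O.
K2O: 10.24/94.195 = 0.10871 mol → 0.21742 mol K, 0.10871 mol O.
Al2O3: 18.85/101.961 = 0.18487 mol → 0.36974 mol Al, 0.55461 mol O.
SiO2: 66.19/60.083 = 1.10164 mol → 1.10164 mol Si, 2.20328 mol O.
Total oxygen = 2.94227 mol. Normalization factor = 8/2.94227 = 2.71899.
Al per 8 O = 0.36974 × 2.71899 = 1.005.

1.005 Al apfu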